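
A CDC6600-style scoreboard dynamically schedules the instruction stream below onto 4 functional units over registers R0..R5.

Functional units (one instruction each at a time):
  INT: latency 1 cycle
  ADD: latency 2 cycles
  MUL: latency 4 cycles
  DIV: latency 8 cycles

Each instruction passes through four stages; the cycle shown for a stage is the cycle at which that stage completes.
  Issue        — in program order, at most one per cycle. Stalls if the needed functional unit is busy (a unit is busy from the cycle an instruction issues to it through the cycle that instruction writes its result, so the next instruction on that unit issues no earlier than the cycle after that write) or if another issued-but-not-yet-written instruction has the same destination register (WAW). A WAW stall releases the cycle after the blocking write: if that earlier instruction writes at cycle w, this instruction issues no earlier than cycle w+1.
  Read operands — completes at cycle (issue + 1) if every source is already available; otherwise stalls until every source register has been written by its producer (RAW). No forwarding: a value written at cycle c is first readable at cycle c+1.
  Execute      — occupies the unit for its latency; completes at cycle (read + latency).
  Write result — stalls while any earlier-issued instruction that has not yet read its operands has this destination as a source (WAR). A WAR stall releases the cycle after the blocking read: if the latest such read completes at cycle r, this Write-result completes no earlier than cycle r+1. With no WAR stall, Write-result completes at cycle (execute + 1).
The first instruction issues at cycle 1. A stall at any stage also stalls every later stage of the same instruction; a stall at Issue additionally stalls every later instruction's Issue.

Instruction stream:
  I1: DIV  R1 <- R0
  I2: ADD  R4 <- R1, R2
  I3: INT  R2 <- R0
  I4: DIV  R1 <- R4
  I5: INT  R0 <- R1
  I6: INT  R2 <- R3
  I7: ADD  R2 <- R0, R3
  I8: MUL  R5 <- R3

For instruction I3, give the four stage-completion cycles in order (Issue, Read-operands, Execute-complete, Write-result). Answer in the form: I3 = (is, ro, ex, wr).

I3 = (3, 4, 5, 13)

I1  is:1  ro:2  ex:10  wr:11
I2  is:2  ro:12  ex:14  wr:15  — RAW R1: wait I1 write@11
I3  is:3  ro:4  ex:5  wr:13  — WAR R2: wait I2 read@12
I4  is:12  ro:16  ex:24  wr:25  — struct: DIV busy until I1 writes@11, RAW R4: wait I2 write@15
I5  is:14  ro:26  ex:27  wr:28  — struct: INT busy until I3 writes@13, RAW R1: wait I4 write@25
I6  is:29  ro:30  ex:31  wr:32  — struct: INT busy until I5 writes@28
I7  is:33  ro:34  ex:36  wr:37  — WAW R2: wait I6 write@32
I8  is:34  ro:35  ex:39  wr:40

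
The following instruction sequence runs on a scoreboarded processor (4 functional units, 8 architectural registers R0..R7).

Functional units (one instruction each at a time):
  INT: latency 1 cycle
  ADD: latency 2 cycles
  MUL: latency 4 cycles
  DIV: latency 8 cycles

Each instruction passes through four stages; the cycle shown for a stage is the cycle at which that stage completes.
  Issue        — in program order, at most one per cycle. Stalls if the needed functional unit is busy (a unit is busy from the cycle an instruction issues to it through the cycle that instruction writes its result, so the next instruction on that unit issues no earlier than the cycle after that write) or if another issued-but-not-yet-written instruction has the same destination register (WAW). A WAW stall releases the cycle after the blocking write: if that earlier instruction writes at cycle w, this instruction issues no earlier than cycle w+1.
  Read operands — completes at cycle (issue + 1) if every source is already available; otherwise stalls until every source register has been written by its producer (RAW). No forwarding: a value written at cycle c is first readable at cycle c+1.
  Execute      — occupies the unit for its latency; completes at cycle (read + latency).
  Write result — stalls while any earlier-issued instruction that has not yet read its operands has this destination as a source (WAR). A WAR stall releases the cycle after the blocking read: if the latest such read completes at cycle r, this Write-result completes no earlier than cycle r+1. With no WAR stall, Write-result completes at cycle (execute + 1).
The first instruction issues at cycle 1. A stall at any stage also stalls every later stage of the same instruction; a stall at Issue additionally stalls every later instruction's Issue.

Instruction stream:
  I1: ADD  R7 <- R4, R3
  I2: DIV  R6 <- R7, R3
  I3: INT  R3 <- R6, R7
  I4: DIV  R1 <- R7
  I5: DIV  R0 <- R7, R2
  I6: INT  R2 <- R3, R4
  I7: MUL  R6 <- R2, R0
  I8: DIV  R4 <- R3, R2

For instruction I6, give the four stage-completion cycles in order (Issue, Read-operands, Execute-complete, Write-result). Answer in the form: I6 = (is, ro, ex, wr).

t=1  I1 dispatched to ADD
t=2  I1 operands ready, I2 dispatched to DIV
t=3  I3 dispatched to INT
t=4  I1 complete
t=5  R7←I1
t=6  I2 operands ready
t=14  I2 complete
t=15  R6←I2
t=16  I3 operands ready, I4 dispatched to DIV
t=17  I3 complete, I4 operands ready
t=18  R3←I3
t=25  I4 complete
t=26  R1←I4
t=27  I5 dispatched to DIV
t=28  I5 operands ready, I6 dispatched to INT
t=29  I6 operands ready, I7 dispatched to MUL
t=30  I6 complete
t=31  R2←I6
t=36  I5 complete
t=37  R0←I5
t=38  I7 operands ready, I8 dispatched to DIV
t=39  I8 operands ready
t=42  I7 complete
t=43  R6←I7
t=47  I8 complete
t=48  R4←I8

I6 = (28, 29, 30, 31)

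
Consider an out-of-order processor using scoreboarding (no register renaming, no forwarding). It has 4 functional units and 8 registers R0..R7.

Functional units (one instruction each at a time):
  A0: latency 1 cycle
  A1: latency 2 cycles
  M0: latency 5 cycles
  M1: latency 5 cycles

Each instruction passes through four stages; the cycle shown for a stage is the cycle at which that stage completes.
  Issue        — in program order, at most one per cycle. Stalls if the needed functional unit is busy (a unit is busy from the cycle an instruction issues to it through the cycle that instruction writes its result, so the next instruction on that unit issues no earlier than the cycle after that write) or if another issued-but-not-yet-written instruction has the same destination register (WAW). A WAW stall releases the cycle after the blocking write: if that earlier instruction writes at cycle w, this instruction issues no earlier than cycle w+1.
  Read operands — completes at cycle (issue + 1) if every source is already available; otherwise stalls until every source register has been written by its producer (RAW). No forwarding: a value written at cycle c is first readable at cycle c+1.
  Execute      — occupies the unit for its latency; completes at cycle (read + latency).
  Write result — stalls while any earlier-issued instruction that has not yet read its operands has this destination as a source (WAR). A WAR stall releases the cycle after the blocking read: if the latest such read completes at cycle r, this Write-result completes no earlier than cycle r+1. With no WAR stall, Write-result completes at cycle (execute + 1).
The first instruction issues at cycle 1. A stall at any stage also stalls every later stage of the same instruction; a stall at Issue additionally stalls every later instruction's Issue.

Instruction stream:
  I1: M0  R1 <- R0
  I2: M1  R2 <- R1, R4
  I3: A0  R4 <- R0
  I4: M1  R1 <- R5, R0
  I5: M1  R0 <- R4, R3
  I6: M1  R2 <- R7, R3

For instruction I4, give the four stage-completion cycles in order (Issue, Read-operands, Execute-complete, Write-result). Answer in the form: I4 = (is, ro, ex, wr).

[I1] 1/2/7/8
[I2] 2/9/14/15  (RAW R1: wait I1 write@8)
[I3] 3/4/5/10  (WAR R4: wait I2 read@9)
[I4] 16/17/22/23  (struct: M1 busy until I2 writes@15)
[I5] 24/25/30/31  (struct: M1 busy until I4 writes@23)
[I6] 32/33/38/39  (struct: M1 busy until I5 writes@31)

I4 = (16, 17, 22, 23)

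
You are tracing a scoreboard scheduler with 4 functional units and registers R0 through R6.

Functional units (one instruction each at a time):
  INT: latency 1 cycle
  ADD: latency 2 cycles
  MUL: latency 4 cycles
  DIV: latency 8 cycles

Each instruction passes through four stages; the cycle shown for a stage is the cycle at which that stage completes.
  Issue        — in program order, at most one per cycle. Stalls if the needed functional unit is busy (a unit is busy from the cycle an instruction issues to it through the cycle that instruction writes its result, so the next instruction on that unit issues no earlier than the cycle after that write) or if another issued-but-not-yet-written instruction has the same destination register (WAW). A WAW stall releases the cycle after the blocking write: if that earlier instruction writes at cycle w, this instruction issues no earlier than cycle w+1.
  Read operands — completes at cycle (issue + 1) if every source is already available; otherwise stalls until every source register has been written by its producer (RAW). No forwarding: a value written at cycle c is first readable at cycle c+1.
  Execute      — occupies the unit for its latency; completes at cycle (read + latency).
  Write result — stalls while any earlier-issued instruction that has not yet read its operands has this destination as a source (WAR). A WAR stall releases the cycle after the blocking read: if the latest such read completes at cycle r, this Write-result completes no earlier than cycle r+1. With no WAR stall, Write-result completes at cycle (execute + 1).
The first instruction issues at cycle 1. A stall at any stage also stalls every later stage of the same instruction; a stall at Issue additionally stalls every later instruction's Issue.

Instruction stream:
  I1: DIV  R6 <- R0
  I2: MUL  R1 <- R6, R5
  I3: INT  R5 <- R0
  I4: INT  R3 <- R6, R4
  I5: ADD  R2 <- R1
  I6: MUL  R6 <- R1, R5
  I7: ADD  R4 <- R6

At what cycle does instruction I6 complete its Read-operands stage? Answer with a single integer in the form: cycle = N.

cycle = 19

[I1] 1/2/10/11
[I2] 2/12/16/17  (RAW R6: wait I1 write@11)
[I3] 3/4/5/13  (WAR R5: wait I2 read@12)
[I4] 14/15/16/17  (struct: INT busy until I3 writes@13)
[I5] 15/18/20/21  (RAW R1: wait I2 write@17)
[I6] 18/19/23/24  (struct: MUL busy until I2 writes@17)
[I7] 22/25/27/28  (struct: ADD busy until I5 writes@21; RAW R6: wait I6 write@24)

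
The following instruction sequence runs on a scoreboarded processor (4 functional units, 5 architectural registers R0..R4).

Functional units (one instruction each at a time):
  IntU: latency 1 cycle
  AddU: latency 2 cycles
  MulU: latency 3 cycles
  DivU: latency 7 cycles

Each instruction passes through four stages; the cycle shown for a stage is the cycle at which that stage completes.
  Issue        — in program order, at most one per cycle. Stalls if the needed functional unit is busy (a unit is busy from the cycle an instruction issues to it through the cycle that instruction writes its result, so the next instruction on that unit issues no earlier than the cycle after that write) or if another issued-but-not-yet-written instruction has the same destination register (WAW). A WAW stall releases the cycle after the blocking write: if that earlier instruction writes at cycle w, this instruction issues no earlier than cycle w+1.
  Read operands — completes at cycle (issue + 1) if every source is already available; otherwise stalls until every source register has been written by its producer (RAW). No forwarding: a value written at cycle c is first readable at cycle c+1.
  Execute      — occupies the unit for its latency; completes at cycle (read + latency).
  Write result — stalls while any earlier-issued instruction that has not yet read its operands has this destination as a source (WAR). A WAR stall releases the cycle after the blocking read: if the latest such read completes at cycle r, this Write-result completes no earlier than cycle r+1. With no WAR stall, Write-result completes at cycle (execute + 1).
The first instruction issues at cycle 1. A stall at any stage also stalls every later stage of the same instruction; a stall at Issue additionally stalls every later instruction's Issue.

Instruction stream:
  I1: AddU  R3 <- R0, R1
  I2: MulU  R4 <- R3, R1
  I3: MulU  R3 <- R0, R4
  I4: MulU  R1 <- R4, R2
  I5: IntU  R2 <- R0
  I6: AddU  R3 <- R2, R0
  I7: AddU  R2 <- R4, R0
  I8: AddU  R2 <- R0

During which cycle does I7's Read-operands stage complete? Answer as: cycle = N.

[1] I1 issues→AddU
[2] I1 reads, I2 issues→MulU
[4] I1 exec-done
[5] I1 writes R3
[6] I2 reads
[9] I2 exec-done
[10] I2 writes R4
[11] I3 issues→MulU
[12] I3 reads
[15] I3 exec-done
[16] I3 writes R3
[17] I4 issues→MulU
[18] I4 reads, I5 issues→IntU
[19] I5 reads, I6 issues→AddU
[20] I5 exec-done
[21] I4 exec-done, I5 writes R2
[22] I4 writes R1, I6 reads
[24] I6 exec-done
[25] I6 writes R3
[26] I7 issues→AddU
[27] I7 reads
[29] I7 exec-done
[30] I7 writes R2
[31] I8 issues→AddU
[32] I8 reads
[34] I8 exec-done
[35] I8 writes R2

cycle = 27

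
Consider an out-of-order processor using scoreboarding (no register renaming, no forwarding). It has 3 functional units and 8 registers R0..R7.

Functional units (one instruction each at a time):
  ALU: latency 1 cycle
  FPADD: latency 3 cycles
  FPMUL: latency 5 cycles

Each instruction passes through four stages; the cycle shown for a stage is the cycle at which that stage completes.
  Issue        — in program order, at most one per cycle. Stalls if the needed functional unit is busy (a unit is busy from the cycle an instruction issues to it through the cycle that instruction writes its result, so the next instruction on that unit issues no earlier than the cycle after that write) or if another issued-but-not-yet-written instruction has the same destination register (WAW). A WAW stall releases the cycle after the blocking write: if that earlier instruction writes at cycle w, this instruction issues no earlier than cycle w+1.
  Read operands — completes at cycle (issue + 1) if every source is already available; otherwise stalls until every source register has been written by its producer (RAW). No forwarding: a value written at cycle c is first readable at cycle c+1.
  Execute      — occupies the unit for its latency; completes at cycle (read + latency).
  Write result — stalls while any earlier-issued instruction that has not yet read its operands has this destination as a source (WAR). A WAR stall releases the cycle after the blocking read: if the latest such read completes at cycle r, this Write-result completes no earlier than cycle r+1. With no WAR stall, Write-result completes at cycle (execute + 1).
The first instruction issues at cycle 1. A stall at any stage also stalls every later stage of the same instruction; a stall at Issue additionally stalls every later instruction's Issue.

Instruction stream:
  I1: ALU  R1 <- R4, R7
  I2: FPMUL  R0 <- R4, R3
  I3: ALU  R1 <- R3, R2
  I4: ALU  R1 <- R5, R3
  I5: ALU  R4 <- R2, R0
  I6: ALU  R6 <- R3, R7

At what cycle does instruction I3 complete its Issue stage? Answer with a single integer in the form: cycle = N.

  I1 | 1 | 2 | 3 | 4
  I2 | 2 | 3 | 8 | 9
  I3 | 5 | 6 | 7 | 8   struct: ALU busy until I1 writes@4
  I4 | 9 | 10 | 11 | 12   struct: ALU busy until I3 writes@8
  I5 | 13 | 14 | 15 | 16   struct: ALU busy until I4 writes@12
  I6 | 17 | 18 | 19 | 20   struct: ALU busy until I5 writes@16

cycle = 5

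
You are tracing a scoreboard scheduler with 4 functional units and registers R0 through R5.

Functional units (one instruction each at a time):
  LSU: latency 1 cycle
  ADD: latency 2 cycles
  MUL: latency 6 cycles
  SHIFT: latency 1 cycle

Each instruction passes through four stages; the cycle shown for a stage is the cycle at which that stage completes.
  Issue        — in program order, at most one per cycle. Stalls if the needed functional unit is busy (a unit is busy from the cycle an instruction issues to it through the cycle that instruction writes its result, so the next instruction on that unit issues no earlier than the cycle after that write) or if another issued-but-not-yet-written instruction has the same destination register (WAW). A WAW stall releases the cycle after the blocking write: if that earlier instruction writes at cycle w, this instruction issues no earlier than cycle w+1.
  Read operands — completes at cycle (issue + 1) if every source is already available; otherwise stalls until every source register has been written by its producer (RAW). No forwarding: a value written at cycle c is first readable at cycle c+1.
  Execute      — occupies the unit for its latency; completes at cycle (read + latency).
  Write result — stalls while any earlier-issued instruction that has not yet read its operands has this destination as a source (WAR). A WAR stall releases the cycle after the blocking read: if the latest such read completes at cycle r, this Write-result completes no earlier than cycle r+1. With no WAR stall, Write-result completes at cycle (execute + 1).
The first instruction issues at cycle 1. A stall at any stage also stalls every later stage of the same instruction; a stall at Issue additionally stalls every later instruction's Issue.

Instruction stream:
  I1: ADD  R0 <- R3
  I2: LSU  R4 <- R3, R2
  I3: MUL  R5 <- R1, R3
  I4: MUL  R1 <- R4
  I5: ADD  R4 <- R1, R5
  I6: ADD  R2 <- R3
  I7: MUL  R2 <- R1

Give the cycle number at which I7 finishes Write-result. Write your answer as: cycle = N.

  I1 | 1 | 2 | 4 | 5
  I2 | 2 | 3 | 4 | 5
  I3 | 3 | 4 | 10 | 11
  I4 | 12 | 13 | 19 | 20   struct: MUL busy until I3 writes@11
  I5 | 13 | 21 | 23 | 24   RAW R1: wait I4 write@20
  I6 | 25 | 26 | 28 | 29   struct: ADD busy until I5 writes@24
  I7 | 30 | 31 | 37 | 38   WAW R2: wait I6 write@29

cycle = 38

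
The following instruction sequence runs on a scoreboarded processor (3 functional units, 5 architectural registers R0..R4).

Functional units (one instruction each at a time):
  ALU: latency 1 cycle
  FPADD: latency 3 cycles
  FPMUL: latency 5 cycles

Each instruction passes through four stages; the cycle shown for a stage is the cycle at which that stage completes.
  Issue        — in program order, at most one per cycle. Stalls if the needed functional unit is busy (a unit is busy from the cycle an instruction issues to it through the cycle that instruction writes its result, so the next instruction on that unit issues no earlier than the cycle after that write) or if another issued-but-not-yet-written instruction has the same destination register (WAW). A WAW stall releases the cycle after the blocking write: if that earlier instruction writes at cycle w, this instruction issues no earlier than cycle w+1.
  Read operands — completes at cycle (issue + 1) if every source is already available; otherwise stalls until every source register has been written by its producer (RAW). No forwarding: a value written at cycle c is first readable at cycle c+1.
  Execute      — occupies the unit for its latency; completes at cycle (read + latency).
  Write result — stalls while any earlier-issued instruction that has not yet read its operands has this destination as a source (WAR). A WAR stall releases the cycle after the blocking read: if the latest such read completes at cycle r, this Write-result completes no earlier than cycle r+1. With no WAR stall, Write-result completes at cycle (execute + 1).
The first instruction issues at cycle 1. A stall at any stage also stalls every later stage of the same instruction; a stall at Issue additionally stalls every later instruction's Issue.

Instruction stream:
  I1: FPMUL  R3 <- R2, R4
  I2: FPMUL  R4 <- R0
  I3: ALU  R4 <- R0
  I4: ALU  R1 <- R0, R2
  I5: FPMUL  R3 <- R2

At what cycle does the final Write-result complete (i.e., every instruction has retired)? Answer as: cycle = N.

  I1 | 1 | 2 | 7 | 8
  I2 | 9 | 10 | 15 | 16   struct: FPMUL busy until I1 writes@8
  I3 | 17 | 18 | 19 | 20   WAW R4: wait I2 write@16
  I4 | 21 | 22 | 23 | 24   struct: ALU busy until I3 writes@20
  I5 | 22 | 23 | 28 | 29

cycle = 29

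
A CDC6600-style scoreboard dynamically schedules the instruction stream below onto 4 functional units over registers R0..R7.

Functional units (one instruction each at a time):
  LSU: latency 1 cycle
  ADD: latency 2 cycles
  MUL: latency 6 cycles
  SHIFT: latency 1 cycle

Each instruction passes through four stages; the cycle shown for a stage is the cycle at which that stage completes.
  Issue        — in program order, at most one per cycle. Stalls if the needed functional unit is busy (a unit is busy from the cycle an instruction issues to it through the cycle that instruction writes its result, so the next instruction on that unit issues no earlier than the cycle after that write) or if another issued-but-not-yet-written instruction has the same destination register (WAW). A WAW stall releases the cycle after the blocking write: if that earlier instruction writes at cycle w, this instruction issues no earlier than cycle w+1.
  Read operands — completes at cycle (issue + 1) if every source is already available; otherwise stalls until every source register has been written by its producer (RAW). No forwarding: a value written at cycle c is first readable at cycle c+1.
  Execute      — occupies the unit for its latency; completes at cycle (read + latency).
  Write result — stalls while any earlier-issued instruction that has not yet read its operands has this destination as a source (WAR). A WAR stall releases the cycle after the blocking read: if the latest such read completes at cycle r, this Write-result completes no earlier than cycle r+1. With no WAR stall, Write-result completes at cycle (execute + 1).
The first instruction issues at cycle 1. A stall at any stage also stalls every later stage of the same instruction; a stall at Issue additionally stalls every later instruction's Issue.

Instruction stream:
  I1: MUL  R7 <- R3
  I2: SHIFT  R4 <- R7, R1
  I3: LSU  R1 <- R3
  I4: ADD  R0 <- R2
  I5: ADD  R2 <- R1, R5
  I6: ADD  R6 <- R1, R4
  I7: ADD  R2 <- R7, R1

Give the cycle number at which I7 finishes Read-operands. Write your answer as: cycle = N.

c1: issue I1 (MUL)
c2: I1 read-ops, issue I2 (SHIFT)
c3: issue I3 (LSU)
c4: I3 read-ops, issue I4 (ADD)
c5: I3 finished on LSU, I4 read-ops
c7: I4 finished on ADD
c8: I1 finished on MUL, I4→R0
c9: I1→R7, issue I5 (ADD)
c10: I2 read-ops
c11: I2 finished on SHIFT, I3→R1
c12: I2→R4, I5 read-ops
c14: I5 finished on ADD
c15: I5→R2
c16: issue I6 (ADD)
c17: I6 read-ops
c19: I6 finished on ADD
c20: I6→R6
c21: issue I7 (ADD)
c22: I7 read-ops
c24: I7 finished on ADD
c25: I7→R2

cycle = 22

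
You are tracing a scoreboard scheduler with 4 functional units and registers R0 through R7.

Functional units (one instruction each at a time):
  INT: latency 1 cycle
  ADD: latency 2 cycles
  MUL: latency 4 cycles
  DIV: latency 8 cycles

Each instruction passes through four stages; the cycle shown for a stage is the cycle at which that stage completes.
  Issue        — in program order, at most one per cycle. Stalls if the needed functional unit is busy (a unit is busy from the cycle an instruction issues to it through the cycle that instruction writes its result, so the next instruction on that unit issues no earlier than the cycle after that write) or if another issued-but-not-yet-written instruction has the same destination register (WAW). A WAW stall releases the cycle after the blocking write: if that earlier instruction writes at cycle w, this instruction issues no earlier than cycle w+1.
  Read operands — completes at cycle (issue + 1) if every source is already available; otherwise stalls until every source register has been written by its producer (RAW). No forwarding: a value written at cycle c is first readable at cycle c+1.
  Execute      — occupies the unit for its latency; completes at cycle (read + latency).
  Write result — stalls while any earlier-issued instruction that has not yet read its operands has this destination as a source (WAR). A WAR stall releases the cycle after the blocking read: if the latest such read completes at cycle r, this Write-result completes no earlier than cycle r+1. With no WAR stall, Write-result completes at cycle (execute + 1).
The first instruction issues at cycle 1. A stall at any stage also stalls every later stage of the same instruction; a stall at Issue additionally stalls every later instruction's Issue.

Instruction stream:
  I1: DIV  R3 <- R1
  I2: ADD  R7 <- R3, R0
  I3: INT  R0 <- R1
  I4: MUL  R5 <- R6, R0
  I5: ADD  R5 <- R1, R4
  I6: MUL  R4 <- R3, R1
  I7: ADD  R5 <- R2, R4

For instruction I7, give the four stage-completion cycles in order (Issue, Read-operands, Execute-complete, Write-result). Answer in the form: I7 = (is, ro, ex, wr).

cycle 1: issue I1 (DIV)
cycle 2: I1 read-ops · issue I2 (ADD)
cycle 3: issue I3 (INT)
cycle 4: I3 read-ops · issue I4 (MUL)
cycle 5: I3 finished on INT
cycle 10: I1 finished on DIV
cycle 11: I1→R3
cycle 12: I2 read-ops
cycle 13: I3→R0
cycle 14: I2 finished on ADD · I4 read-ops
cycle 15: I2→R7
cycle 18: I4 finished on MUL
cycle 19: I4→R5
cycle 20: issue I5 (ADD)
cycle 21: I5 read-ops · issue I6 (MUL)
cycle 22: I6 read-ops
cycle 23: I5 finished on ADD
cycle 24: I5→R5
cycle 25: issue I7 (ADD)
cycle 26: I6 finished on MUL
cycle 27: I6→R4
cycle 28: I7 read-ops
cycle 30: I7 finished on ADD
cycle 31: I7→R5

I7 = (25, 28, 30, 31)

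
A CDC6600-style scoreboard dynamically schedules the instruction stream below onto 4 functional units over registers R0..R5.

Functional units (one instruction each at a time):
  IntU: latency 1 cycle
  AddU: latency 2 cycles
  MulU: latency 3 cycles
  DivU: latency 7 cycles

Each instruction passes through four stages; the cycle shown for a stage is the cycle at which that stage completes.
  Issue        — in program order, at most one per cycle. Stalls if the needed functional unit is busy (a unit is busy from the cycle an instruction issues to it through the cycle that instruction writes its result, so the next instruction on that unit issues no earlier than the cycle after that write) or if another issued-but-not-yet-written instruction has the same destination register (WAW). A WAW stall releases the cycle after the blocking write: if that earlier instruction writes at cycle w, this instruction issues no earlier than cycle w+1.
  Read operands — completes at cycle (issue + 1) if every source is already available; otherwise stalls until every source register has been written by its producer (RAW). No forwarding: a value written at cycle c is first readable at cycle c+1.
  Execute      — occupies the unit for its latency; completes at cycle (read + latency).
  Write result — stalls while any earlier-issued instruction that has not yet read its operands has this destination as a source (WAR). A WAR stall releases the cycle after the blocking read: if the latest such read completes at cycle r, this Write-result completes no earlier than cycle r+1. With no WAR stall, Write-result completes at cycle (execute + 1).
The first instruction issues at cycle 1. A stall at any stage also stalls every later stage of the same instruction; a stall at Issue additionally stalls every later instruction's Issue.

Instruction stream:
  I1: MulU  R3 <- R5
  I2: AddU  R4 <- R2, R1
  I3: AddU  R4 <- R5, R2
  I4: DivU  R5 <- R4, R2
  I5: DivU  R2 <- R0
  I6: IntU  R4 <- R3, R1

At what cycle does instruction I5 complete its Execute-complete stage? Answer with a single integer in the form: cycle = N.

I1 -> (1, 2, 5, 6)
I2 -> (2, 3, 5, 6)
I3 -> (7, 8, 10, 11)  // struct: AddU busy until I2 writes@6
I4 -> (8, 12, 19, 20)  // RAW R4: wait I3 write@11
I5 -> (21, 22, 29, 30)  // struct: DivU busy until I4 writes@20
I6 -> (22, 23, 24, 25)

cycle = 29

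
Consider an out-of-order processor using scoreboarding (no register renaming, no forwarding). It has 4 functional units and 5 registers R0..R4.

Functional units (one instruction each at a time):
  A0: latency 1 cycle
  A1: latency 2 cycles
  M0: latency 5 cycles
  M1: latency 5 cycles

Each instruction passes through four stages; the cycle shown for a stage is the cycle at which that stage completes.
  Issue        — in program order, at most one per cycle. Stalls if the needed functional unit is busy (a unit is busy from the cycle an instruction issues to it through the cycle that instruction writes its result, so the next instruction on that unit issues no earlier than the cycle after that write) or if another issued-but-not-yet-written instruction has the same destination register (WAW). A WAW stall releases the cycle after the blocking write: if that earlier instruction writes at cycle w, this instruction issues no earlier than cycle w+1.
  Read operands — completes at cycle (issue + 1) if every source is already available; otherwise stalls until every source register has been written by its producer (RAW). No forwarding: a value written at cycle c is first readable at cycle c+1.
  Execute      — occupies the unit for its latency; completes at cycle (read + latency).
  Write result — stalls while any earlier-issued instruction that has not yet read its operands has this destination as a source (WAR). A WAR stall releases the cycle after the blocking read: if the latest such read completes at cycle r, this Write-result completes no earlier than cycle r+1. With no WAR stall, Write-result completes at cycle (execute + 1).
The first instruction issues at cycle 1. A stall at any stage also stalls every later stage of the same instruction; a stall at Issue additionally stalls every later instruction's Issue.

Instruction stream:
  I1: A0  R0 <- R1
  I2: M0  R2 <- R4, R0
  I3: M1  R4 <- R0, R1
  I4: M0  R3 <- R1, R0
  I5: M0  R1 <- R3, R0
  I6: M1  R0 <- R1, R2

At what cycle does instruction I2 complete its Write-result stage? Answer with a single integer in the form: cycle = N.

cycle = 11

I1: IS=1 RO=2 EX=3 WR=4
I2: IS=2 RO=5 EX=10 WR=11  [RAW R0: wait I1 write@4]
I3: IS=3 RO=5 EX=10 WR=11  [RAW R0: wait I1 write@4]
I4: IS=12 RO=13 EX=18 WR=19  [struct: M0 busy until I2 writes@11]
I5: IS=20 RO=21 EX=26 WR=27  [struct: M0 busy until I4 writes@19]
I6: IS=21 RO=28 EX=33 WR=34  [RAW R1: wait I5 write@27]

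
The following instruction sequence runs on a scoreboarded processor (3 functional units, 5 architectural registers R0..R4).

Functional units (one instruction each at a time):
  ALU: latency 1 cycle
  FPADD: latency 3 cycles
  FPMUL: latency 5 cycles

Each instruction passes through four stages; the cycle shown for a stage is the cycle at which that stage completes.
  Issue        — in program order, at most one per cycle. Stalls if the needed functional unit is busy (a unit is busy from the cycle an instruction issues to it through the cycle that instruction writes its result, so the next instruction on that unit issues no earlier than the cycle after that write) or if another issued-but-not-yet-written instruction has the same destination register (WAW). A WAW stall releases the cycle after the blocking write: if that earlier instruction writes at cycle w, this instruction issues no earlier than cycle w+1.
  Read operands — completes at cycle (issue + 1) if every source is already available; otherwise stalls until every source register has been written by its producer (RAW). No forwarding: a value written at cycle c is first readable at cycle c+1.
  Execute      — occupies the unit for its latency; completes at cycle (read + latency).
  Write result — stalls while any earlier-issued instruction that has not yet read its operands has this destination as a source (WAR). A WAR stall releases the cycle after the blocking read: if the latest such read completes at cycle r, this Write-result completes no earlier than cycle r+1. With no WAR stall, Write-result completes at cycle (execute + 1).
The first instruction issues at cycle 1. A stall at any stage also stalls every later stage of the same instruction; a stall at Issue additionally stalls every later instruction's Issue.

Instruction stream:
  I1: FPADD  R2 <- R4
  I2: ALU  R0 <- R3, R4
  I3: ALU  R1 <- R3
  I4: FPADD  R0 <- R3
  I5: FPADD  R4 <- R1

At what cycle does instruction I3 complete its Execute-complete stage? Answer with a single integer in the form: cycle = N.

I1  is:1  ro:2  ex:5  wr:6
I2  is:2  ro:3  ex:4  wr:5
I3  is:6  ro:7  ex:8  wr:9  — struct: ALU busy until I2 writes@5
I4  is:7  ro:8  ex:11  wr:12
I5  is:13  ro:14  ex:17  wr:18  — struct: FPADD busy until I4 writes@12

cycle = 8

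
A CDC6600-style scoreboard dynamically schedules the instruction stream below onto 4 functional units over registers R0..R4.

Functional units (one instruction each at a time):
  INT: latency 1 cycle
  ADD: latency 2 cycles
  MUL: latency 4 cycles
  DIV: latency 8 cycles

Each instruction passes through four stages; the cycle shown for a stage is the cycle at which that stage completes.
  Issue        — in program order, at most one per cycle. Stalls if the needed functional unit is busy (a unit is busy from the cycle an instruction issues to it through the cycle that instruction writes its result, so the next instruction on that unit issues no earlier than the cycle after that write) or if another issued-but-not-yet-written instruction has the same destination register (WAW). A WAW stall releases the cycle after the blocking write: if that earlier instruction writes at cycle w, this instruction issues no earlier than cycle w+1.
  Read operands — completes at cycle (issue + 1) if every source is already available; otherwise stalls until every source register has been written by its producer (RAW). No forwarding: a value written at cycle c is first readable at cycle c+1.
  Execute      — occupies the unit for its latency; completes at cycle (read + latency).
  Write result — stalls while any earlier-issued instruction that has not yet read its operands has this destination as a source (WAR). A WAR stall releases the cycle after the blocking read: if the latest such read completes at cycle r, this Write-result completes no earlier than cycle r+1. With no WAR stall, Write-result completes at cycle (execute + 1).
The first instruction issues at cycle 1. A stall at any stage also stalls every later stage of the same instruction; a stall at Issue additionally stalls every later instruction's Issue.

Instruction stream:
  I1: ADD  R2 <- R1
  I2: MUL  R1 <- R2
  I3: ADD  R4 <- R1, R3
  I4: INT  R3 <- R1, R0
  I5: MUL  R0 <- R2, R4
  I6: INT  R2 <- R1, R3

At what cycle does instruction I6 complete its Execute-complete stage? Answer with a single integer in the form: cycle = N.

cycle = 17

t=1  issue I1 (ADD)
t=2  I1 read-ops, issue I2 (MUL)
t=4  I1 finished on ADD
t=5  I1→R2
t=6  I2 read-ops, issue I3 (ADD)
t=7  issue I4 (INT)
t=10  I2 finished on MUL
t=11  I2→R1
t=12  I3 read-ops, I4 read-ops, issue I5 (MUL)
t=13  I4 finished on INT
t=14  I3 finished on ADD, I4→R3
t=15  I3→R4, issue I6 (INT)
t=16  I5 read-ops, I6 read-ops
t=17  I6 finished on INT
t=18  I6→R2
t=20  I5 finished on MUL
t=21  I5→R0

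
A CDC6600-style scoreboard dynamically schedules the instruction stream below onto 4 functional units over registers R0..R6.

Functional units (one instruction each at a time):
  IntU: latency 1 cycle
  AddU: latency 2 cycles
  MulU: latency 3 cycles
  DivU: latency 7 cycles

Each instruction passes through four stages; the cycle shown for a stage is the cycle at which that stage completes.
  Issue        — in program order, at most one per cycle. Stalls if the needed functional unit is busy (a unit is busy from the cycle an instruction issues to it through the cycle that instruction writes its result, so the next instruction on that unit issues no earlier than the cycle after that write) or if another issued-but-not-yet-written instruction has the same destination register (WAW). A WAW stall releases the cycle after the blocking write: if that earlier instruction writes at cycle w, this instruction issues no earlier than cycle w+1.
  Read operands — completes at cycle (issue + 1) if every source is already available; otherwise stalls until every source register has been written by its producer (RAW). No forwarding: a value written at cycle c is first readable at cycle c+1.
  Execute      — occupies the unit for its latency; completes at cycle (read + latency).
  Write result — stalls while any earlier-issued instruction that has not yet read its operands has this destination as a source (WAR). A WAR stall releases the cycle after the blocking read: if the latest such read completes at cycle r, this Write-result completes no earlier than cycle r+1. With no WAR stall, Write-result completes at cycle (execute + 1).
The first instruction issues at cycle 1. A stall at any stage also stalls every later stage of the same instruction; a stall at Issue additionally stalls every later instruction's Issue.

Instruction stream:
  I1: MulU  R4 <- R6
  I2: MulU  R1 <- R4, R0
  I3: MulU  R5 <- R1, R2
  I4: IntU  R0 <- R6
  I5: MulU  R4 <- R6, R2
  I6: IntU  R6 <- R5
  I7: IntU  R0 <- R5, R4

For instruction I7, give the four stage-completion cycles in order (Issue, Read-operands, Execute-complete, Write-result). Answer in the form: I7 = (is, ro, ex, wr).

[1] I1→MulU
[2] I1 RO
[5] I1 EX
[6] I1 WR R4
[7] I2→MulU
[8] I2 RO
[11] I2 EX
[12] I2 WR R1
[13] I3→MulU
[14] I3 RO, I4→IntU
[15] I4 RO
[16] I4 EX
[17] I3 EX, I4 WR R0
[18] I3 WR R5
[19] I5→MulU
[20] I5 RO, I6→IntU
[21] I6 RO
[22] I6 EX
[23] I5 EX, I6 WR R6
[24] I5 WR R4, I7→IntU
[25] I7 RO
[26] I7 EX
[27] I7 WR R0

I7 = (24, 25, 26, 27)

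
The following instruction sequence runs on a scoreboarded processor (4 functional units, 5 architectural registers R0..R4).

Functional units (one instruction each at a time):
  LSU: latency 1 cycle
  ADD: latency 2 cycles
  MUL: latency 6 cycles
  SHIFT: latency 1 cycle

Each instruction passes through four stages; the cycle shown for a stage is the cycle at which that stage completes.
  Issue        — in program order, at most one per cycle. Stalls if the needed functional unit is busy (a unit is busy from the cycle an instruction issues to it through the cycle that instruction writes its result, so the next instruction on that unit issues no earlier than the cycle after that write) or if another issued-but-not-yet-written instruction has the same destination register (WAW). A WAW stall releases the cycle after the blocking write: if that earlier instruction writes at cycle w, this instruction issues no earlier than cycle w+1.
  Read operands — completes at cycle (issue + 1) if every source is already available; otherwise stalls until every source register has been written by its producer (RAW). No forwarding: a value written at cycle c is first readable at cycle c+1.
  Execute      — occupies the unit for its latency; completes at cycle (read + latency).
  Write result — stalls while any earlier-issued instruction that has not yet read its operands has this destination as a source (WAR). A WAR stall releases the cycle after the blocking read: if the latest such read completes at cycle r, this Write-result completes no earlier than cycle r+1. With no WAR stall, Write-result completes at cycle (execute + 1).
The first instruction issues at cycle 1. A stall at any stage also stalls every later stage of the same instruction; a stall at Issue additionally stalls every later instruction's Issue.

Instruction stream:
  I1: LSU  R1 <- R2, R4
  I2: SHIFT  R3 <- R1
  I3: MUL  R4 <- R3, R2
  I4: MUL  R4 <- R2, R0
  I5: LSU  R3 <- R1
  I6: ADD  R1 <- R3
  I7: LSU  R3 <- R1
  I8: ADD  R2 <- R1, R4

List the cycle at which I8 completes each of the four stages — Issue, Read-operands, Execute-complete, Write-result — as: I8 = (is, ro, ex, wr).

[1] I1 dispatched to LSU
[2] I1 operands ready; I2 dispatched to SHIFT
[3] I1 complete; I3 dispatched to MUL
[4] R1←I1
[5] I2 operands ready
[6] I2 complete
[7] R3←I2
[8] I3 operands ready
[14] I3 complete
[15] R4←I3
[16] I4 dispatched to MUL
[17] I4 operands ready; I5 dispatched to LSU
[18] I5 operands ready; I6 dispatched to ADD
[19] I5 complete
[20] R3←I5
[21] I6 operands ready; I7 dispatched to LSU
[23] I4 complete; I6 complete
[24] R4←I4; R1←I6
[25] I7 operands ready; I8 dispatched to ADD
[26] I7 complete; I8 operands ready
[27] R3←I7
[28] I8 complete
[29] R2←I8

I8 = (25, 26, 28, 29)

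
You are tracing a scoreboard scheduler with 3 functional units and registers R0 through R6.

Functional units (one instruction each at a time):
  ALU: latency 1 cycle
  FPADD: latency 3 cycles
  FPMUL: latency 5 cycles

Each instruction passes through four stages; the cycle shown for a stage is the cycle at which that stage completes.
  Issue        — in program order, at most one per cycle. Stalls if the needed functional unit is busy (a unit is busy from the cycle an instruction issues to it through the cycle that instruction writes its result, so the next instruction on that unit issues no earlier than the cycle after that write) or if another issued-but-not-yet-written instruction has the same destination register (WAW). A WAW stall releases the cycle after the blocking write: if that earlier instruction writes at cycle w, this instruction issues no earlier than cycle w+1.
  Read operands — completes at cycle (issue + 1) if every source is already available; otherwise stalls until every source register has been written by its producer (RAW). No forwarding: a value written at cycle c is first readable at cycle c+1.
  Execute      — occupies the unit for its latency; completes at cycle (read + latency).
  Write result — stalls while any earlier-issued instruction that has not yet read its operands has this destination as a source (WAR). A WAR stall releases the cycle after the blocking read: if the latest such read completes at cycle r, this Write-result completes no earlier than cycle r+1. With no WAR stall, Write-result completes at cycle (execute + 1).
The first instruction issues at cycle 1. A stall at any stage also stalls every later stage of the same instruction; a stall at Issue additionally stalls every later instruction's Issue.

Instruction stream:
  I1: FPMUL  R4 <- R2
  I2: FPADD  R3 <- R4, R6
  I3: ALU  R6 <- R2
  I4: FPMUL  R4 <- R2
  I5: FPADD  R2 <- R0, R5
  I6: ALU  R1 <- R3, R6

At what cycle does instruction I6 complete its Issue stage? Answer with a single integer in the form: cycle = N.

cycle = 15

[1] I1 issues→FPMUL
[2] I1 reads · I2 issues→FPADD
[3] I3 issues→ALU
[4] I3 reads
[5] I3 exec-done
[7] I1 exec-done
[8] I1 writes R4
[9] I2 reads · I4 issues→FPMUL
[10] I3 writes R6 · I4 reads
[12] I2 exec-done
[13] I2 writes R3
[14] I5 issues→FPADD
[15] I4 exec-done · I5 reads · I6 issues→ALU
[16] I4 writes R4 · I6 reads
[17] I6 exec-done
[18] I5 exec-done · I6 writes R1
[19] I5 writes R2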